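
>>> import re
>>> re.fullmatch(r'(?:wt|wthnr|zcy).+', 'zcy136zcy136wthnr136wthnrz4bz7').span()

`re.fullmatch` requires the pattern to consume the entire string.
The match spans [0:30] → 'zcy136zcy136wthnr136wthnrz4bz7'.

(0, 30)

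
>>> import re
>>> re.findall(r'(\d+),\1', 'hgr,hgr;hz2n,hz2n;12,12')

`\1` is not a pattern — it's the concrete string captured by group 1, re-applied verbatim.
One capturing group, so `findall` returns just the captured substring from the one match — 1 in all.

['12']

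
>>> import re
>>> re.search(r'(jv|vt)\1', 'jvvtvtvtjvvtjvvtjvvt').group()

'vtvt'

`\1` has to match the exact text group 1 already captured.
The match spans [2:6] → 'vtvt'.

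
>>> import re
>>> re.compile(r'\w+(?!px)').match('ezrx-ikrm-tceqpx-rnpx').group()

'ezrx'

Because the assertion is negative and zero-width, positions next to the forbidden text are skipped.
`re.match` won't scan ahead — the pattern has to work from the very first character.
The match spans [0:4] → 'ezrx'.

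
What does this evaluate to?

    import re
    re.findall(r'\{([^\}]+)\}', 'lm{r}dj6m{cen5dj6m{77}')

Scanning left to right: at [2:5] match '{r}', group 1 = 'r'; at [9:22] match '{cen5dj6m{77}', group 1 = 'cen5dj6m{77'.
Because there's exactly one group, `findall` drops the full match and keeps group 1 from each hit.

['r', 'cen5dj6m{77']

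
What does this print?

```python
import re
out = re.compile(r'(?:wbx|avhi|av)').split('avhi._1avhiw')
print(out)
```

Branches in `(...|...)` are attempted left-to-right; the first branch that allows the whole pattern to succeed is taken.
The string is cut at each match, leaving 3 pieces.

['', '._1', 'w']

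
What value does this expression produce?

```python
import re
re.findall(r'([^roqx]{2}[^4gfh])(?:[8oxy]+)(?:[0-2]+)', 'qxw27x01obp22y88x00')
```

['w27', 'p22']

With a single group, `findall` returns only what that group captured — 2 items.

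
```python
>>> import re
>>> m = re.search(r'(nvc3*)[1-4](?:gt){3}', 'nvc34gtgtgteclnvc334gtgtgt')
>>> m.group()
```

This matches the literal 'nvc', then zero or more of a literal '3' (captured); then a character in [1-4], then the literal 'gt' repeated 3 times.
`search` walks the string left to right and returns the first match it finds.
The match spans [0:11] → 'nvc34gtgtgt'.
Captured: group 1 = 'nvc3'.

'nvc34gtgtgt'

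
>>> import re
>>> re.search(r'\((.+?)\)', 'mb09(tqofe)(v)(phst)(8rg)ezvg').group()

The match spans [4:11] → '(tqofe)'.

'(tqofe)'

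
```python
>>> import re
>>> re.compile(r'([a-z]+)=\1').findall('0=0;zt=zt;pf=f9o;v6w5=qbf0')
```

`\1` is not a pattern — it's the concrete string captured by group 1, re-applied verbatim.
`findall` collects group 1 from each match (2 total).

['zt', 'f']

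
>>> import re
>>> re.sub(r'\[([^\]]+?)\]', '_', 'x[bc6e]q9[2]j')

'x_q9_j'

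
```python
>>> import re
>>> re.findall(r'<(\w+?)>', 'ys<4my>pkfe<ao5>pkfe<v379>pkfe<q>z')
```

['4my', 'ao5', 'v379', 'q']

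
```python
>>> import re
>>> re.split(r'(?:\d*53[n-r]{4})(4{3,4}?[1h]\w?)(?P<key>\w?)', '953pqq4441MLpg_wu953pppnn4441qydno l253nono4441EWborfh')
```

['953pqq4441MLpg_wu953pppnn4441qydno l', '4441E', 'W', 'borfh']

Pattern: zero or more of a digit, then the literal '53', then exactly 4 of a character in [n-r] (non-capturing group); then 3 to 4 of the literal '4' (lazy), then one of [1h], then optionally a word character (captured); then optionally a word character (captured as 'key').
Matches to split on: at [36:49] → '253nono4441EW'.
The group in the pattern means `split` returns the separators' captures alongside the pieces.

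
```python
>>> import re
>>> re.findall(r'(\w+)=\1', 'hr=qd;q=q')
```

The backreference `\1` re-matches whatever the first group consumed, character for character.
Walking the string: at [6:9] match 'q=q', group 1 = 'q'.
`findall` collects group 1 from the one match (1 total).

['q']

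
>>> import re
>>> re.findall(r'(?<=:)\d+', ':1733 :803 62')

['1733', '803']

Because the assertion is zero-width, the text it checks is not consumed and won't appear in the result.
Scanning left to right: at [1:5] → '1733'; at [7:10] → '803'.
Since nothing is captured, `findall` lists the 2 matched substrings directly.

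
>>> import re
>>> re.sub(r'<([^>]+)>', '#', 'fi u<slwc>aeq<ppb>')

Matches: at [4:10] → '<slwc>'; at [13:18] → '<ppb>'.
`sub` substitutes '#' at each match site.

'fi u#aeq#'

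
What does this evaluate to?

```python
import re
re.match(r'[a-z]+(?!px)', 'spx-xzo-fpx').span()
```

With `match`, the pattern is implicitly anchored at the beginning.
The match spans [0:3] → 'spx'.

(0, 3)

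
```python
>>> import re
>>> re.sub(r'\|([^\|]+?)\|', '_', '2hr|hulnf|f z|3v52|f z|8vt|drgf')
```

'2hr_f z_f z_drgf'

Matches: at [3:10] → '|hulnf|'; at [13:19] → '|3v52|'; at [22:27] → '|8vt|'.
Each match is replaced by '_'.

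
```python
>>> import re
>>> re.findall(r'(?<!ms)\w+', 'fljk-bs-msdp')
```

`(?!…)`/`(?<!…)` only lets a position through if the neighbouring text does NOT match; no characters are consumed.
Walking the string: at [0:4] → 'fljk'; at [5:7] → 'bs'; at [8:12] → 'msdp'.
Since nothing is captured, `findall` lists the 3 matched substrings directly.

['fljk', 'bs', 'msdp']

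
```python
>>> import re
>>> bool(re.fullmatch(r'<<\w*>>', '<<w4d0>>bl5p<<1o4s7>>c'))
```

False

`fullmatch` succeeds only if the pattern covers the string from start to end.
Here the string isn't matched end-to-end, so the call returns None, and `bool(None)` is False.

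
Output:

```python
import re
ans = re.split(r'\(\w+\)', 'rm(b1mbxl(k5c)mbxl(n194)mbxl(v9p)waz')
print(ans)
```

['rm(b1mbxl', 'mbxl', 'mbxl', 'waz']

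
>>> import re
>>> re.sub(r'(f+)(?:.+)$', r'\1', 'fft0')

Pattern: one or more of a literal 'f' (captured); then one or more of any character (non-capturing group); then anchored at the end.
Matches: at [0:4] → 'fft0'.
The replacement refers to a captured group, so each match is rewritten using its own captured text.

'ff'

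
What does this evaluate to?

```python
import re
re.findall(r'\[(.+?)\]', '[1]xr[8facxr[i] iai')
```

['1', '8facxr[i']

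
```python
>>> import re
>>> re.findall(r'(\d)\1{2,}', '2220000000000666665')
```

['2', '0', '6']

The backreference `\1` re-matches whatever the first group consumed, character for character.
Walking the string: at [0:3] match '222', group 1 = '2'; at [3:13] match '0000000000', group 1 = '0'; at [13:18] match '66666', group 1 = '6'.
Because there's exactly one group, `findall` drops the full match and keeps group 1 from each hit.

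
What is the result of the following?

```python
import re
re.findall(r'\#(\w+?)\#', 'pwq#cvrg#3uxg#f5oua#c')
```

['cvrg', 'f5oua']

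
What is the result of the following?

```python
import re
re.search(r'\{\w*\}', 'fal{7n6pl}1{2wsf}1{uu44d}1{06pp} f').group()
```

'{7n6pl}'

The match spans [3:10] → '{7n6pl}'.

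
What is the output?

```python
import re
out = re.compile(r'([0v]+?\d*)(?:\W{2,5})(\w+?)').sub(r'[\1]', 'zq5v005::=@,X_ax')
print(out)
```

zq5[v005]_ax

Pattern: one or more of one of [0v] (lazy), then zero or more of a digit (captured); then 2 to 5 of a non-word character (non-capturing group); then one or more of a word character (lazy) (captured).
The `?` after the quantifier makes it lazy — it takes as little as possible before letting the rest of the pattern try.
Matches: at [3:13] → 'v005::=@,X'.
`\1` in the replacement pulls in group 1's text for each match.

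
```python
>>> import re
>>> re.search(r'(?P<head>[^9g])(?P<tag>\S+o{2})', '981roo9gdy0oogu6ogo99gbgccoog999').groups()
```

('8', '1roo9gdy0oogu6ogo99gbgccoo')

The match spans [1:28] → '81roo9gdy0oogu6ogo99gbgccoo'.
Captured: group 1 = '8', group 2 = '1roo9gdy0oogu6ogo99gbgccoo'.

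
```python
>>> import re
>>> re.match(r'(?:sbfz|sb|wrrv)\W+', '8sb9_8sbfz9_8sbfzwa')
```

None

With `match`, the pattern is implicitly anchored at the beginning.
Here position 0 doesn't satisfy it, so the call returns None.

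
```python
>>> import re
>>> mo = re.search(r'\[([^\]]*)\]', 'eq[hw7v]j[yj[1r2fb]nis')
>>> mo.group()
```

The match spans [2:8] → '[hw7v]'.

'[hw7v]'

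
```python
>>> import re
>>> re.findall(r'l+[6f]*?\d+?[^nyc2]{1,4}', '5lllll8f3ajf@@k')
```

This matches one or more of a literal 'l'; then zero or more of one of [6f] (lazy), then one or more of a digit (lazy), then 1 to 4 of any character except [nyc2].
No capturing groups, so `findall` returns the 1 full match string.

['lllll8f3aj']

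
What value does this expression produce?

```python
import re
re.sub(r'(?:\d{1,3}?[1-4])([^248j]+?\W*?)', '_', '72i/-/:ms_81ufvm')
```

'_/-/:ms__fvm'

The `?` after the quantifier makes it lazy — it takes as little as possible before letting the rest of the pattern try.
Each match is replaced by '_'.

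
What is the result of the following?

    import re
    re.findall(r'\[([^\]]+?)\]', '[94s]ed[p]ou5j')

Matches: at [0:5] match '[94s]', group 1 = '94s'; at [7:10] match '[p]', group 1 = 'p'.
`findall` collects group 1 from each match (2 total).

['94s', 'p']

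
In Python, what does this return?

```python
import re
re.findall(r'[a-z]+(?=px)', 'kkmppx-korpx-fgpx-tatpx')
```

The lookaround is zero-width — it requires the adjacent text to match without consuming it, so the asserted text isn't part of the match.
Scanning left to right: at [0:4] → 'kkmp'; at [7:10] → 'kor'; at [13:15] → 'fg'; at [18:21] → 'tat'.
Since nothing is captured, `findall` lists the 4 matched substrings directly.

['kkmp', 'kor', 'fg', 'tat']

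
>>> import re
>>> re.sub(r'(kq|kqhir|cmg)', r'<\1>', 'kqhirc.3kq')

'<kq>hirc.3<kq>'

`|` is ordered: at each position the engine commits to the first alternative that works.
Matches: at [0:2] → 'kq'; at [8:10] → 'kq'.
Each match is replaced using the text its own group 1 captured.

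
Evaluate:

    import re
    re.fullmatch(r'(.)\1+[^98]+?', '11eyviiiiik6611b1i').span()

(0, 18)

For `fullmatch`, every character of the input must be accounted for by the pattern.
The match spans [0:18] → '11eyviiiiik6611b1i'.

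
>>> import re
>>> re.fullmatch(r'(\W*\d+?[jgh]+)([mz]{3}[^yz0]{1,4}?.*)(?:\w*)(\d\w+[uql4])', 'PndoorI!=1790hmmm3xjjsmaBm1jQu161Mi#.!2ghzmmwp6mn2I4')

None

Pattern: zero or more of a non-word character, then one or more of a digit (lazy), then one or more of one of [jgh] (captured); then exactly 3 of one of [mz], then 1 to 4 of any character except [yz0] (lazy), then zero or more of any character (captured); then zero or more of a word character (non-capturing group); then a digit, then one or more of a word character, then one of [uql4] (captured).
`re.fullmatch` requires the pattern to consume the entire string.
Here there's no way to consume every character, so the call returns None.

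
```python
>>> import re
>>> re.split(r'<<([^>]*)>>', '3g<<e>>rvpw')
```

Matches to split on: at [2:7] → '<<e>>'.
Because the pattern has a capturing group, `split` also inserts each captured text between the pieces.

['3g', 'e', 'rvpw']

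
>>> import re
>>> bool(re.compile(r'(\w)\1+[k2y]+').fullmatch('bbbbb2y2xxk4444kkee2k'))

The backreference `\1` re-matches whatever the first group consumed, character for character.
`re.fullmatch` is like wrapping the pattern in `^…$` (in single-line mode).
Here the string isn't matched end-to-end, so the call returns None, and `bool(None)` is False.

False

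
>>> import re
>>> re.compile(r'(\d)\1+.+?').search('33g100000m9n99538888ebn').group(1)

'3'

`\1` is not a pattern — it's the concrete string captured by group 1, re-applied verbatim.
`re.search` tries every starting position until one works.
The match spans [0:3] → '33g'.
Captured: group 1 = '3'.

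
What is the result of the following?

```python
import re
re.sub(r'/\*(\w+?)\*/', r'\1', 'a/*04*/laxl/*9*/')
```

Each match is replaced using the text its own group 1 captured.

'a04laxl9'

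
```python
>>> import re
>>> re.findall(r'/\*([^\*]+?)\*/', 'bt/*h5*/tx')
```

['h5']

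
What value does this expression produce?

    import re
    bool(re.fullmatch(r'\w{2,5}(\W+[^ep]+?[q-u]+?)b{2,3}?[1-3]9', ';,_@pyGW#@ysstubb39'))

False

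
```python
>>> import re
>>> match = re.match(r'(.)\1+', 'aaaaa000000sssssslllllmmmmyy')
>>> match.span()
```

(0, 5)

`re.match` only tries the pattern at the start of the string.
The match spans [0:5] → 'aaaaa'.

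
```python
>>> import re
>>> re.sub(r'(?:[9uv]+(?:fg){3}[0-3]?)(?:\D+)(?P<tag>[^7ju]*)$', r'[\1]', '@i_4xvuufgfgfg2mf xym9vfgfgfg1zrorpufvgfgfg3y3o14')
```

'@i_4xvuufgfgfg2mf xym[3y3o14]'

Pattern: one or more of one of [9uv], then the literal 'fg' repeated 3 times, then optionally a character in [0-3] (non-capturing group); then one or more of a non-digit (non-capturing group); then zero or more of any character except [7ju] (captured as 'tag'); then anchored at the end.
Matches: at [21:49] → '9vfgfgfg1zrorpufvgfgfg3y3o14'.
`\1` in the replacement pulls in group 1's text for each match.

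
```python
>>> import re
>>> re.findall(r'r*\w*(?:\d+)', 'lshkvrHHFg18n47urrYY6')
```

This matches zero or more of the literal 'r', then zero or more of a word character; then one or more of a digit (non-capturing group).
Walking the string: at [0:21] → 'lshkvrHHFg18n47urrYY6'.
No capturing groups, so `findall` returns the 1 full match string.

['lshkvrHHFg18n47urrYY6']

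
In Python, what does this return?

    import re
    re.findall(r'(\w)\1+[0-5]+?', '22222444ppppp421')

After group 1 captures some text, `\1` only succeeds where that same text appears again.
Because there's exactly one group, `findall` drops the full match and keeps group 1 from each hit.

['2', 'p']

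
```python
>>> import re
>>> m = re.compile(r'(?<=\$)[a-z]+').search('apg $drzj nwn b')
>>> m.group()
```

'drzj'

The positive lookaround only admits positions where the adjacent text matches; those characters stay outside the span.
The match spans [5:9] → 'drzj'.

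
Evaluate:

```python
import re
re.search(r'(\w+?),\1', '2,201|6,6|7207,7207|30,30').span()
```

After group 1 captures some text, `\1` only succeeds where that same text appears again.
The match spans [0:3] → '2,2'.

(0, 3)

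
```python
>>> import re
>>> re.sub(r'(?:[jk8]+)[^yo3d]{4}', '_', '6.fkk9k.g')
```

'6.f_'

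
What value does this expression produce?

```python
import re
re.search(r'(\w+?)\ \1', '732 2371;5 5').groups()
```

('2',)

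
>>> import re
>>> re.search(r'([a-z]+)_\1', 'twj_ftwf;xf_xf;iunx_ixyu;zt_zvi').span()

`\1` has to match the exact text group 1 already captured.
Unlike `match`, `search` isn't anchored — it looks for the pattern anywhere in the string.
The match spans [9:14] → 'xf_xf'.
Captured: group 1 = 'xf'.

(9, 14)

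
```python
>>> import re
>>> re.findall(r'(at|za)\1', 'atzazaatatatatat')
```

`\1` has to match the exact text group 1 already captured.
`findall` collects group 1 from each match (3 total).

['za', 'at', 'at']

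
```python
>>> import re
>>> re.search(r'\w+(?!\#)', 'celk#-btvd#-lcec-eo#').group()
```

'cel'

Because the assertion is negative and zero-width, positions next to the forbidden text are skipped.
Unlike `match`, `search` isn't anchored — it looks for the pattern anywhere in the string.
The match spans [0:3] → 'cel'.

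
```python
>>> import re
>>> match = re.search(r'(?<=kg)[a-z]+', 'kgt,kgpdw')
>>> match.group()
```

't'

Because the assertion is zero-width, the text it checks is not consumed and won't appear in the result.
`search` walks the string left to right and returns the first match it finds.
The match spans [2:3] → 't'.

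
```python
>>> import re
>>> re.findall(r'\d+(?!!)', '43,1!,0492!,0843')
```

['43', '049', '0843']

The negative lookahead/lookbehind blocks any match where the forbidden context is present.
No capturing groups, so `findall` returns the 3 full match strings.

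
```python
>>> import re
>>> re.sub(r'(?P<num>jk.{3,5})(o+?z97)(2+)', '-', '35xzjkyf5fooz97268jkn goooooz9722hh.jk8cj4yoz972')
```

'35xz-68-hh.-'

Each match is replaced by '-'.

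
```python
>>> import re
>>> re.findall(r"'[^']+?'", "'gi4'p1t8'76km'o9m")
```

["'gi4'", "'76km'"]

`findall` yields the raw match text (2 of them) because the pattern has no groups.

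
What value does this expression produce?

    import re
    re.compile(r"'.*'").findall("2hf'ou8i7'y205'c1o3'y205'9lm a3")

Walking the string: at [3:25] → "'ou8i7'y205'c1o3'y205'".
With no groups in the pattern, `findall` gives back each whole match — 1 here.

["'ou8i7'y205'c1o3'y205'"]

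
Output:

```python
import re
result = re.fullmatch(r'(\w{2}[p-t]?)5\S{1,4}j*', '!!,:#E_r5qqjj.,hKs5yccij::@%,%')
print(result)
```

Pattern: exactly 2 of a word character, then optionally a character in [p-t] (captured); then the literal '5', then 1 to 4 of a non-whitespace character, then zero or more of the literal 'j'.
`re.fullmatch` requires the pattern to consume the entire string.
Here there's no way to consume every character, so the call returns None.

None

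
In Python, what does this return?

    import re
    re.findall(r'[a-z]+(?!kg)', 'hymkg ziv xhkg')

['hymkg', 'ziv', 'xhkg']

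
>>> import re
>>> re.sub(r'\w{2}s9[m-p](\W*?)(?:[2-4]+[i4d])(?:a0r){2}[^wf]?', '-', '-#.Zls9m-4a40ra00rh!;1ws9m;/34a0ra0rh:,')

'-#.Zls9m-4a40ra00rh!;-:,'

Every occurrence is swapped for '-'.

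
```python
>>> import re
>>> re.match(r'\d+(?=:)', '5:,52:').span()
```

(0, 1)

`match` is anchored at position 0; if the pattern doesn't fit there, it returns None.
The match spans [0:1] → '5'.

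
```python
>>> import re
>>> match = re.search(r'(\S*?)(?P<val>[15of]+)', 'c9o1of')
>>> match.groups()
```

('c9', 'o1of')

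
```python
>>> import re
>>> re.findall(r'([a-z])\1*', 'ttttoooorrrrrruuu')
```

`\1` is not a pattern — it's the concrete string captured by group 1, re-applied verbatim.
Walking the string: at [0:4] match 'tttt', group 1 = 't'; at [4:8] match 'oooo', group 1 = 'o'; at [8:14] match 'rrrrrr', group 1 = 'r'; at [14:17] match 'uuu', group 1 = 'u'.
Because there's exactly one group, `findall` drops the full match and keeps group 1 from each hit.

['t', 'o', 'r', 'u']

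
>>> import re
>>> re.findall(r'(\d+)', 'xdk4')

Pattern: one or more of a digit (captured).
Scanning left to right: at [3:4] match '4', group 1 = '4'.
With a single group, `findall` returns only what that group captured — 1 item.

['4']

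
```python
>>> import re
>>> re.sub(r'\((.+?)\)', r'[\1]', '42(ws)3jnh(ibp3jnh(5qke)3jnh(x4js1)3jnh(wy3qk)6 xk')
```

'42[ws]3jnh[ibp3jnh(5qke]3jnh[x4js1]3jnh[wy3qk]6 xk'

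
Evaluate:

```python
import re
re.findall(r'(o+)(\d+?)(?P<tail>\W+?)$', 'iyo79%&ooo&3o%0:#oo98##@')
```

[('oo', '98', '##@')]

This matches one or more of a literal 'o' (captured); then one or more of a digit (lazy) (captured); then one or more of a non-word character (lazy) (captured as 'tail'); then anchored at the end.
`findall` packs the 3 group values into a tuple for every match.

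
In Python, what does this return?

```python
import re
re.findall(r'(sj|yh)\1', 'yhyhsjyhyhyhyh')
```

['yh', 'yh', 'yh']

`\1` has to match the exact text group 1 already captured.
Scanning left to right: at [0:4] match 'yhyh', group 1 = 'yh'; at [6:10] match 'yhyh', group 1 = 'yh'; at [10:14] match 'yhyh', group 1 = 'yh'.
Because there's exactly one group, `findall` drops the full match and keeps group 1 from each hit.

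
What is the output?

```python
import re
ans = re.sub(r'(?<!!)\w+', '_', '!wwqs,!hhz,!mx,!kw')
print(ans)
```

!w_,!h_,!m_,!k_

The negative lookahead/lookbehind blocks any match where the forbidden context is present.
`sub` substitutes '_' at each match site.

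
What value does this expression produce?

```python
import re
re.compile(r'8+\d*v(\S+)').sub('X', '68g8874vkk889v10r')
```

`sub` substitutes 'X' at each match site.

'68gX'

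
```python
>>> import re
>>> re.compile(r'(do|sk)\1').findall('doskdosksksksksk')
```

['sk', 'sk']

`\1` has to match the exact text group 1 already captured.
Scanning left to right: at [6:10] match 'sksk', group 1 = 'sk'; at [10:14] match 'sksk', group 1 = 'sk'.
One capturing group, so `findall` returns just the captured substring from each match — 2 in all.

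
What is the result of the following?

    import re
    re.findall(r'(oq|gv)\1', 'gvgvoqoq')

['gv', 'oq']

After group 1 captures some text, `\1` only succeeds where that same text appears again.
Scanning left to right: at [0:4] match 'gvgv', group 1 = 'gv'; at [4:8] match 'oqoq', group 1 = 'oq'.
`findall` collects group 1 from each match (2 total).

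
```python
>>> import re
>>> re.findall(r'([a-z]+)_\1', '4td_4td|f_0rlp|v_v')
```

['v']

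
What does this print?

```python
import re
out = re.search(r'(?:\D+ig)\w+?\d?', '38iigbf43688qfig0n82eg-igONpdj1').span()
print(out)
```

(2, 6)

This matches one or more of a non-digit, then the literal 'ig' (non-capturing group); then one or more of a word character (lazy), then optionally a digit.
The match spans [2:6] → 'iigb'.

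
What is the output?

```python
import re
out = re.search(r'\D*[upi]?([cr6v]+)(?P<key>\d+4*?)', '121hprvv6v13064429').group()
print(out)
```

hprvv6v13064429

The match spans [3:18] → 'hprvv6v13064429'.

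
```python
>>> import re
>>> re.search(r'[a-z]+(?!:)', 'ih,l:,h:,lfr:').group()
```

'ih'

Because the assertion is negative and zero-width, positions next to the forbidden text are skipped.
The match spans [0:2] → 'ih'.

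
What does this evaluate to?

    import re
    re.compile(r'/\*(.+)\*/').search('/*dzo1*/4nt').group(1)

The match spans [0:8] → '/*dzo1*/'.
Captured: group 1 = 'dzo1'.

'dzo1'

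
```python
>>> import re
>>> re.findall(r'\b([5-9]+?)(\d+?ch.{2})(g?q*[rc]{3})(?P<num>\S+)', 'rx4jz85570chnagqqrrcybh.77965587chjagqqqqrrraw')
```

`findall` packs the 4 group values into a tuple for every match.

[('7', '7965587chja', 'gqqqqrrr', 'aw')]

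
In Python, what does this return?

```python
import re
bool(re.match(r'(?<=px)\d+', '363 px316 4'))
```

False

`match` is anchored at position 0; if the pattern doesn't fit there, it returns None.
Here the pattern fails at index 0, so the call returns None, and `bool(None)` is False.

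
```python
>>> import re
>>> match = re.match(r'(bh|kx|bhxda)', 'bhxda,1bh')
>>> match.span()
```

`re.match` only tries the pattern at the start of the string.
The match spans [0:2] → 'bh'.

(0, 2)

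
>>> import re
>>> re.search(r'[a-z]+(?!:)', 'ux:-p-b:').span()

`(?!…)`/`(?<!…)` only lets a position through if the neighbouring text does NOT match; no characters are consumed.
Unlike `match`, `search` isn't anchored — it looks for the pattern anywhere in the string.
The match spans [0:1] → 'u'.

(0, 1)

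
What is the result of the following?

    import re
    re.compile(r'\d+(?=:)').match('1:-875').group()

'1'

Lookahead/lookbehind check context without consuming it, so the matched span excludes the asserted characters.
`match` is anchored at position 0; if the pattern doesn't fit there, it returns None.
The match spans [0:1] → '1'.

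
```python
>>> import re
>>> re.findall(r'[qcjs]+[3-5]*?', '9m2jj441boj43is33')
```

['jj', 'j', 's']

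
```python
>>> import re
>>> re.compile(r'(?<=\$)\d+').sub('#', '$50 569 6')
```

The positive lookaround only admits positions where the adjacent text matches; those characters stay outside the span.
Each match is replaced by '#'.

'$# 569 6'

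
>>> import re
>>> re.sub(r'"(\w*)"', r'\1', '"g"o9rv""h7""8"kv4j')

The replacement refers to a captured group, so each match is rewritten using its own captured text.

'go9rvh78"kv4j'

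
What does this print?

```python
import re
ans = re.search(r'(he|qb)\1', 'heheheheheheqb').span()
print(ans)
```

(0, 4)

`\1` is not a pattern — it's the concrete string captured by group 1, re-applied verbatim.
`re.search` scans for the first position where the pattern succeeds.
The match spans [0:4] → 'hehe'.
Captured: group 1 = 'he'.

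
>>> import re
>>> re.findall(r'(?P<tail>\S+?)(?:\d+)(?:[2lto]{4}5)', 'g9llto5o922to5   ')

['g', 'o']

Pattern: one or more of a non-whitespace character (lazy) (captured as 'tail'); then one or more of a digit (non-capturing group); then exactly 4 of one of [2lto], then a literal '5' (non-capturing group).
Walking the string: at [0:7] match 'g9llto5', group 1 = 'g'; at [7:14] match 'o922to5', group 1 = 'o'.
Because there's exactly one group, `findall` drops the full match and keeps group 1 from each hit.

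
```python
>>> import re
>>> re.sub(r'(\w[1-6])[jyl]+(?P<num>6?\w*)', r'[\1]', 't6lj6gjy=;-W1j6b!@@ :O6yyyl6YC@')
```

'[t6]=;-[W1]!@@ :[O6]@'

The pattern matches a word character, then a character in [1-6] (captured); then one or more of one of [jyl]; then optionally the literal '6', then zero or more of a word character (captured as 'num').
Matches: at [0:8] → 't6lj6gjy'; at [11:16] → 'W1j6b'; at [21:30] → 'O6yyyl6YC'.
The replacement refers to a captured group, so each match is rewritten using its own captured text.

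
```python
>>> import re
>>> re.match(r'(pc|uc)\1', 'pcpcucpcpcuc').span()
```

With `match`, the pattern is implicitly anchored at the beginning.
The match spans [0:4] → 'pcpc'.

(0, 4)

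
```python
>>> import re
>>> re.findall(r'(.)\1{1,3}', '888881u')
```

['8']

`\1` has to match the exact text group 1 already captured.
Matches: at [0:4] match '8888', group 1 = '8'.
One capturing group, so `findall` returns just the captured substring from the one match — 1 in all.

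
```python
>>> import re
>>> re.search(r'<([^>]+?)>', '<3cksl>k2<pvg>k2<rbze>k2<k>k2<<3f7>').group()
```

Unlike `match`, `search` isn't anchored — it looks for the pattern anywhere in the string.
The match spans [0:7] → '<3cksl>'.
Captured: group 1 = '3cksl'.

'<3cksl>'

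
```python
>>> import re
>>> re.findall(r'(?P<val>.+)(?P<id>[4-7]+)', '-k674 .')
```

This matches one or more of any character (captured as 'val'); then one or more of a character in [4-7] (captured as 'id').
Walking the string: at [0:5] match '-k674', groups = ('-k67', '4').
With 2 capturing groups, `findall` returns a 2-tuple per match.

[('-k67', '4')]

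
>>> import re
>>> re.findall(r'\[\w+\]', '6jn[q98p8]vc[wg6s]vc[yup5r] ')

['[q98p8]', '[wg6s]', '[yup5r]']

Matches: at [3:10] → '[q98p8]'; at [12:18] → '[wg6s]'; at [20:27] → '[yup5r]'.
With no groups in the pattern, `findall` gives back each whole match — 3 here.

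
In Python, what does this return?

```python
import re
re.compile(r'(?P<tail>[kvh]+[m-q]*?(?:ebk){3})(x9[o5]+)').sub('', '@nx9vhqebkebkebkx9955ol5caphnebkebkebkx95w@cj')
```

This matches one or more of one of [kvh], then zero or more of a character in [m-q] (lazy), then the literal 'ebk' repeated 3 times (captured as 'tail'); then the literal 'x9', then one or more of one of [o5] (captured).
Matches: at [27:41] → 'hnebkebkebkx95'.
`sub` substitutes '' at each match site.

'@nx9vhqebkebkebkx9955ol5capw@cj'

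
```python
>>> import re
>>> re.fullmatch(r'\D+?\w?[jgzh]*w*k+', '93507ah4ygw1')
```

`re.fullmatch` requires the pattern to consume the entire string.
Here there's no way to consume every character, so the call returns None.

None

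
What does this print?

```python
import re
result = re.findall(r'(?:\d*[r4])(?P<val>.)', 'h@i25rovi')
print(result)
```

This matches zero or more of a digit, then one of [r4] (non-capturing group); then any character (captured as 'val').
Matches: at [3:7] match '25ro', group 1 = 'o'.
Because there's exactly one group, `findall` drops the full match and keeps group 1 from the one hit.

['o']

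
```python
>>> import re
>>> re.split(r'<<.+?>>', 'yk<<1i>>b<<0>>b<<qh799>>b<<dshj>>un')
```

`split` removes every match and returns the 5 fragments in between.

['yk', 'b', 'b', 'b', 'un']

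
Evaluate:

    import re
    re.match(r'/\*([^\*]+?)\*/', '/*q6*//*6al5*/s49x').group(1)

With `match`, the pattern is implicitly anchored at the beginning.
The match spans [0:6] → '/*q6*/'.
Captured: group 1 = 'q6'.

'q6'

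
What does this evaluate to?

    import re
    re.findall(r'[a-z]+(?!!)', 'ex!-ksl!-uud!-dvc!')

The negative lookahead/lookbehind blocks any match where the forbidden context is present.
Matches: at [0:1] → 'e'; at [4:6] → 'ks'; at [9:11] → 'uu'; at [14:16] → 'dv'.
Since nothing is captured, `findall` lists the 4 matched substrings directly.

['e', 'ks', 'uu', 'dv']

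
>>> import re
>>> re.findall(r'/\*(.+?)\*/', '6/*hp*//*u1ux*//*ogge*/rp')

['hp', 'u1ux', 'ogge']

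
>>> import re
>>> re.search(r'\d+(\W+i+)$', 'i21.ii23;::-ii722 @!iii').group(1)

Pattern: one or more of a digit; then one or more of a non-word character, then one or more of a literal 'i' (captured); then anchored at the end.
`re.search` tries every starting position until one works.
The match spans [14:23] → '722 @!iii'.
Captured: group 1 = ' @!iii'.

' @!iii'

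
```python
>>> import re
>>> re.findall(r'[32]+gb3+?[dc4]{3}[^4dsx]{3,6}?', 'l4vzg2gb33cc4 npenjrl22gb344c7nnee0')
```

Pattern: one or more of one of [32], then the literal 'gb'; then one or more of a literal '3' (lazy), then exactly 3 of one of [dc4], then 3 to 6 of any character except [4dsx] (lazy).
A non-greedy quantifier consumes as few characters as it can — just enough that the remainder of the pattern still matches from where it stops; whatever follows it matches normally.
Matches: at [5:16] → '2gb33cc4 np'; at [21:32] → '22gb344c7nn'.
`findall` yields the raw match text (2 of them) because the pattern has no groups.

['2gb33cc4 np', '22gb344c7nn']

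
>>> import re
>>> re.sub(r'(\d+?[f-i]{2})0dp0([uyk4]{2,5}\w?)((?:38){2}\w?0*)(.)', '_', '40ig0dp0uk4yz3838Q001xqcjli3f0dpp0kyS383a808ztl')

The pattern matches one or more of a digit (lazy), then exactly 2 of a character in [f-i] (captured); then the literal '0d', then the literal 'p0'; then 2 to 5 of one of [uyk4], then optionally a word character (captured); then the literal '38' repeated 2 times, then optionally a word character, then zero or more of the literal '0' (captured); then any character (captured).
Matches: at [0:21] → '40ig0dp0uk4yz3838Q001'.
`sub` substitutes '_' at each match site.

'_xqcjli3f0dpp0kyS383a808ztl'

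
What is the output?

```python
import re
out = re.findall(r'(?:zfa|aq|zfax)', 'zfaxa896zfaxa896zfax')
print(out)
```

['zfa', 'zfa', 'zfa']

Alternation isn't longest-match — the leftmost alternative that fits at this position is chosen.
Scanning left to right: at [0:3] → 'zfa'; at [8:11] → 'zfa'; at [16:19] → 'zfa'.
With no groups in the pattern, `findall` gives back each whole match — 3 here.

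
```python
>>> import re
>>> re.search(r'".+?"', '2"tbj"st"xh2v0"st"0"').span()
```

Lazy quantifiers expand one character at a time until the remainder of the pattern can match.
The match spans [1:6] → '"tbj"'.

(1, 6)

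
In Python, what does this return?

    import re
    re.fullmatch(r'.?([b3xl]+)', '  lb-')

None

For `fullmatch`, every character of the input must be accounted for by the pattern.
Here the string isn't matched end-to-end, so the call returns None.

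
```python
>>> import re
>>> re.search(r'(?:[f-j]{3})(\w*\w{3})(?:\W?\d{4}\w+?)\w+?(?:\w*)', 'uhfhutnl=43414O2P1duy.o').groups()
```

The pattern matches exactly 3 of a character in [f-j] (non-capturing group); then zero or more of a word character, then exactly 3 of a word character (captured); then optionally a non-word character, then exactly 4 of a digit, then one or more of a word character (lazy) (non-capturing group); then one or more of a word character (lazy); then zero or more of a word character (non-capturing group).
`re.search` tries every starting position until one works.
The match spans [1:21] → 'hfhutnl=43414O2P1duy'.
Captured: group 1 = 'utnl'.

('utnl',)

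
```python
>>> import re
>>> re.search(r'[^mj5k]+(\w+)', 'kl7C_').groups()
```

('_',)

This matches one or more of any character except [mj5k]; then one or more of a word character (captured).
`search` walks the string left to right and returns the first match it finds.
The match spans [1:5] → 'l7C_'.
Captured: group 1 = '_'.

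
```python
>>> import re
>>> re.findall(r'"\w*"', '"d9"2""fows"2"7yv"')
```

Matches: at [0:4] → '"d9"'; at [5:7] → '""'; at [11:14] → '"2"'.
Since nothing is captured, `findall` lists the 3 matched substrings directly.

['"d9"', '""', '"2"']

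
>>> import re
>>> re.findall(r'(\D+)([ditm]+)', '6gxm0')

[('gx', 'm')]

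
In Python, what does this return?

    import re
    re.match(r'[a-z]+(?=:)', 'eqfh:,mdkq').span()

(0, 4)

With `match`, the pattern is implicitly anchored at the beginning.
The match spans [0:4] → 'eqfh'.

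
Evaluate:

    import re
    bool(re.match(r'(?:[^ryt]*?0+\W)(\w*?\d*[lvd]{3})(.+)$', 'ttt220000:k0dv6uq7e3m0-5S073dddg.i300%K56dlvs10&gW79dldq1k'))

`re.match` only tries the pattern at the start of the string.
Here position 0 doesn't satisfy it, so the call returns None, and `bool(None)` is False.

False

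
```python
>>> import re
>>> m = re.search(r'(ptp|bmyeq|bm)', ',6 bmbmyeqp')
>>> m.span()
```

The match spans [3:5] → 'bm'.

(3, 5)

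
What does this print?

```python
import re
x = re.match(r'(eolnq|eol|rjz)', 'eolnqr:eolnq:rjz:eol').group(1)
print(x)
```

The match spans [0:5] → 'eolnq'.
Captured: group 1 = 'eolnq'.

eolnq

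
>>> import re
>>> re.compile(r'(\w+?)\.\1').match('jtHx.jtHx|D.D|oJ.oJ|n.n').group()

'jtHx.jtHx'

After group 1 captures some text, `\1` only succeeds where that same text appears again.
`match` is anchored at position 0; if the pattern doesn't fit there, it returns None.
The match spans [0:9] → 'jtHx.jtHx'.
Captured: group 1 = 'jtHx'.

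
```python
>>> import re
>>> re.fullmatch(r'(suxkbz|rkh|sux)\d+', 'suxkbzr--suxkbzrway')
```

None

`re.fullmatch` is like wrapping the pattern in `^…$` (in single-line mode).
Here the pattern can't cover the whole string, so the call returns None.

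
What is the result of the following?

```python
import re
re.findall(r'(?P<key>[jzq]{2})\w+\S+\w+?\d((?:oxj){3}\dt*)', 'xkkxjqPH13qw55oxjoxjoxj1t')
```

[('jq', 'oxjoxjoxj1t')]

This matches exactly 2 of one of [jzq] (captured as 'key'); then one or more of a word character; then one or more of a non-whitespace character, then one or more of a word character (lazy), then a digit; then the literal 'oxj' repeated 3 times, then a digit, then zero or more of the literal 't' (captured).
Walking the string: at [4:25] match 'jqPH13qw55oxjoxjoxj1t', groups = ('jq', 'oxjoxjoxj1t').
2 groups means the one result is a tuple of 2 captured strings — 1 here.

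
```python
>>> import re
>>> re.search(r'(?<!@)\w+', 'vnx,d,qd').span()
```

(0, 3)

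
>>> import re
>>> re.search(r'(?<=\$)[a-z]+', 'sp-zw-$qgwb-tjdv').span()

The lookaround is zero-width — it requires the adjacent text to match without consuming it, so the asserted text isn't part of the match.
Unlike `match`, `search` isn't anchored — it looks for the pattern anywhere in the string.
The match spans [7:11] → 'qgwb'.

(7, 11)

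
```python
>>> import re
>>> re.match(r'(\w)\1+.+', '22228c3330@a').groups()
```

The backreference `\1` re-matches whatever the first group consumed, character for character.
`re.match` only tries the pattern at the start of the string.
The match spans [0:12] → '22228c3330@a'.
Captured: group 1 = '2'.

('2',)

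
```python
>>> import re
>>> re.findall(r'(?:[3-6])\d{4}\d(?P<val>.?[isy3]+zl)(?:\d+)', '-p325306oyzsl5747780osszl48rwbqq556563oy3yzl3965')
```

Pattern: a character in [3-6] (non-capturing group); then exactly 4 of a digit, then a digit; then optionally any character, then one or more of one of [isy3], then the literal 'zl' (captured as 'val'); then one or more of a digit (non-capturing group).
Scanning left to right: at [32:48] match '556563oy3yzl3965', group 1 = 'oy3yzl'.
With a single group, `findall` returns only what that group captured — 1 item.

['oy3yzl']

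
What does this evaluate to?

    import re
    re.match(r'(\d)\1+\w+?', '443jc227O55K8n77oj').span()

`match` is anchored at position 0; if the pattern doesn't fit there, it returns None.
The match spans [0:3] → '443'.

(0, 3)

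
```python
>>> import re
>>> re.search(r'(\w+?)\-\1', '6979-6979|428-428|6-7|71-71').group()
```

'6979-6979'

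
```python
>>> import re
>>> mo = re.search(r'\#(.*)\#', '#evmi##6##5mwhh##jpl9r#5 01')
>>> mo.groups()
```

('evmi##6##5mwhh##jpl9r',)

`re.search` scans for the first position where the pattern succeeds.
The match spans [0:23] → '#evmi##6##5mwhh##jpl9r#'.
Captured: group 1 = 'evmi##6##5mwhh##jpl9r'.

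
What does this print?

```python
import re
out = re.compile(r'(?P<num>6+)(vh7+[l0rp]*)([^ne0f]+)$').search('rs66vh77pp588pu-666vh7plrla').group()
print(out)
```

66vh77pp588pu-666vh7plrla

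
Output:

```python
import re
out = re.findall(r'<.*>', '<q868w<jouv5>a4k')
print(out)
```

['<q868w<jouv5>']

Since nothing is captured, `findall` lists the 1 matched substring directly.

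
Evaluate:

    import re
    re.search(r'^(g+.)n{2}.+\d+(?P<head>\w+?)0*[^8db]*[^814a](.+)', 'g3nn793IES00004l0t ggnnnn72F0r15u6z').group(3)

'z'

The pattern matches anchored at the start of the string; then one or more of the literal 'g', then any character (captured); then exactly 2 of the literal 'n', then one or more of any character, then one or more of a digit; then one or more of a word character (lazy) (captured as 'head'); then zero or more of the literal '0', then zero or more of any character except [8db], then any character except [814a]; then one or more of any character (captured).
`re.search` scans for the first position where the pattern succeeds.
The match spans [0:35] → 'g3nn793IES00004l0t ggnnnn72F0r15u6z'.
Captured: group 1 = 'g3', group 2 = 'u', group 3 = 'z'.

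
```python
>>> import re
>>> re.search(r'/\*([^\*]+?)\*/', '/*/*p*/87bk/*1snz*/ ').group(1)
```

'p'

The match spans [2:7] → '/*p*/'.
Captured: group 1 = 'p'.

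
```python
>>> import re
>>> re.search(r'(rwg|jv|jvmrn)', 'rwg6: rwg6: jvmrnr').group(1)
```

`re.search` scans for the first position where the pattern succeeds.
The match spans [0:3] → 'rwg'.
Captured: group 1 = 'rwg'.

'rwg'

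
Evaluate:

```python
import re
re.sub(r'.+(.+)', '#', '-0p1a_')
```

'#'

This matches one or more of any character; then one or more of any character (captured).
Matches: at [0:6] → '-0p1a_'.
Every occurrence is swapped for '#'.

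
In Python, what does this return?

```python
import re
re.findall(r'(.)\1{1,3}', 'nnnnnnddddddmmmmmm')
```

`\1` has to match the exact text group 1 already captured.
Matches: at [0:4] match 'nnnn', group 1 = 'n'; at [4:6] match 'nn', group 1 = 'n'; at [6:10] match 'dddd', group 1 = 'd'; at [10:12] match 'dd', group 1 = 'd'; at [12:16] match 'mmmm', group 1 = 'm'; ….
Because there's exactly one group, `findall` drops the full match and keeps group 1 from each hit.

['n', 'n', 'd', 'd', 'm', 'm']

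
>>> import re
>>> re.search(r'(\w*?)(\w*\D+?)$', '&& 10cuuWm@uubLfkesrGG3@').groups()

This matches zero or more of a word character (lazy) (captured); then zero or more of a word character, then one or more of a non-digit (lazy) (captured); then anchored at the end.
The `?` after the quantifier makes it lazy — it takes as little as possible before letting the rest of the pattern try.
Unlike `match`, `search` isn't anchored — it looks for the pattern anywhere in the string.
The match spans [11:24] → 'uubLfkesrGG3@'.
Captured: group 1 = '', group 2 = 'uubLfkesrGG3@'.

('', 'uubLfkesrGG3@')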